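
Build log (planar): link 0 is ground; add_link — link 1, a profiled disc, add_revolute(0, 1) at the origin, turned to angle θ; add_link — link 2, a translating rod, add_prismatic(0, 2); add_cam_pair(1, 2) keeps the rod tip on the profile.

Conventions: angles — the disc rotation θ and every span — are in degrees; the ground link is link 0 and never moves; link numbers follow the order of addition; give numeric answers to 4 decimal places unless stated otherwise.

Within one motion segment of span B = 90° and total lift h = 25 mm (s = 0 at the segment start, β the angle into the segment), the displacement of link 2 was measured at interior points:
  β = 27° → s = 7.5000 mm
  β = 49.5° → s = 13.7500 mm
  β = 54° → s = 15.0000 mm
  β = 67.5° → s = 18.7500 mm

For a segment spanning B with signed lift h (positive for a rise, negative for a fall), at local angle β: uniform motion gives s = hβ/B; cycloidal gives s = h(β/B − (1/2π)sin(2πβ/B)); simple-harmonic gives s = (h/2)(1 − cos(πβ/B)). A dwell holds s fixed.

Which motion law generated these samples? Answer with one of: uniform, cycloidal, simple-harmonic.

candidates at β/B = r: uniform s = h·r (linear in β); cycloidal s = h·(r − sin(2πr)/(2π)); simple-harmonic s = (h/2)(1 − cos(πr))
β=27°: printed 7.5000 | uniform 7.5000, cycloidal 3.7159, simple-harmonic 5.1527
β=49.5°: printed 13.7500 | uniform 13.7500, cycloidal 14.9795, simple-harmonic 14.4554
β=54°: printed 15.0000 | uniform 15.0000, cycloidal 17.3387, simple-harmonic 16.3627
β=67.5°: printed 18.7500 | uniform 18.7500, cycloidal 22.7289, simple-harmonic 21.3388
only one law matches every sample → uniform

uniform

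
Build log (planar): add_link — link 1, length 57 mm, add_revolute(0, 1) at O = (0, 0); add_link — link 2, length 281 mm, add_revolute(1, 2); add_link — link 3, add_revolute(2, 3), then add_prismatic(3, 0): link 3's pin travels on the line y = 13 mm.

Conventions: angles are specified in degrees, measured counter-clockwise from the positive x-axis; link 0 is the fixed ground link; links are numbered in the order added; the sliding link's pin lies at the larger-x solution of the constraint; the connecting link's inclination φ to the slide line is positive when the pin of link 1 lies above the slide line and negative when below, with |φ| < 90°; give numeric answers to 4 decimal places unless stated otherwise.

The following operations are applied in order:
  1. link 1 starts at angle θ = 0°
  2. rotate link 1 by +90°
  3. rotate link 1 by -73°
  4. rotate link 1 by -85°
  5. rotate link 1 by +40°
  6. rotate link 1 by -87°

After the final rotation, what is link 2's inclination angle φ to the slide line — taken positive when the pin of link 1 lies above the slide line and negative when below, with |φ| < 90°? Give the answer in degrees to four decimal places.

geometry: r = 57 mm, L = 281 mm, e = 13 mm; θ starts at 0°
rotate link 1 by +90°: θ ← 0° +90° = 90°
rotate link 1 by -73°: θ ← 90° -73° = 17°
rotate link 1 by -85°: θ ← 17° -85° = -68°
rotate link 1 by +40°: θ ← -68° +40° = -28°
rotate link 1 by -87°: θ ← -28° -87° = -115°
h = r sin θ − e = -51.659544 − 13 = -64.659544
sin φ = h / L = -64.659544 / 281 = -0.23010514
φ = arcsin(-0.23010514) = -13.303262°

-13.3033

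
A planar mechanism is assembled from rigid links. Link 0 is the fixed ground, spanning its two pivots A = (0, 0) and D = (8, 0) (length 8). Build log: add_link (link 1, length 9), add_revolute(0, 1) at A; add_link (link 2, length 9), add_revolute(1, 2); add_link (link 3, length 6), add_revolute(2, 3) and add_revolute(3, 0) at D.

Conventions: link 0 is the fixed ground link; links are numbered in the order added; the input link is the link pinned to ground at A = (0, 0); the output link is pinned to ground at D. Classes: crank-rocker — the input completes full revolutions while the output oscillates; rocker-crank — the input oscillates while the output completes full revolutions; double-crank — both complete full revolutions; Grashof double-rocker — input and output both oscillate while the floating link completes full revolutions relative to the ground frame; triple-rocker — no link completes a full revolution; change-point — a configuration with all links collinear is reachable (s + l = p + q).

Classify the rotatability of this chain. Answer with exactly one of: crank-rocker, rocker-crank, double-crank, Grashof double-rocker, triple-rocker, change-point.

lengths: ground=8, input=9, coupler=9, output=6
sorted: s=6 (shortest), l=9 (longest), p+q=17
s + l = 15 vs p + q = 17
s + l < p + q (Grashof) with shortest = output link → rocker-crank

rocker-crank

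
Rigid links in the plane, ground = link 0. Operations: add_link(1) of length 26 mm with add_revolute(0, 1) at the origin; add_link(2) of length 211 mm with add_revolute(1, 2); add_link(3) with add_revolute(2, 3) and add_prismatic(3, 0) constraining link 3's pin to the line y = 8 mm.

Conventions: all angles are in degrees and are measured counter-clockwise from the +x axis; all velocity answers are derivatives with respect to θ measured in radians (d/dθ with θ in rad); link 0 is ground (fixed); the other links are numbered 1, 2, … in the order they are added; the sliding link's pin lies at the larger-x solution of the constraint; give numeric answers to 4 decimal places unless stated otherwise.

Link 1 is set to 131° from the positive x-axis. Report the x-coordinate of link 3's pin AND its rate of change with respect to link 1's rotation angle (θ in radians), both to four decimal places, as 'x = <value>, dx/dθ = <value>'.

geometry: r = 26 mm, L = 211 mm, e = 8 mm
crank pin P = (r cos θ, r sin θ) = (-17.057535, 19.622449)
h = r sin θ − e = 19.622449 − 8 = 11.622449
x = r cos θ + √(L² − h²) = -17.057535 + 210.679659 = 193.622124
dx/dθ = −r sin θ − h·r cos θ/√(L² − h²) (θ in radians; h = 11.622449) = -18.681445

x = 193.6221, dx/dθ = -18.6814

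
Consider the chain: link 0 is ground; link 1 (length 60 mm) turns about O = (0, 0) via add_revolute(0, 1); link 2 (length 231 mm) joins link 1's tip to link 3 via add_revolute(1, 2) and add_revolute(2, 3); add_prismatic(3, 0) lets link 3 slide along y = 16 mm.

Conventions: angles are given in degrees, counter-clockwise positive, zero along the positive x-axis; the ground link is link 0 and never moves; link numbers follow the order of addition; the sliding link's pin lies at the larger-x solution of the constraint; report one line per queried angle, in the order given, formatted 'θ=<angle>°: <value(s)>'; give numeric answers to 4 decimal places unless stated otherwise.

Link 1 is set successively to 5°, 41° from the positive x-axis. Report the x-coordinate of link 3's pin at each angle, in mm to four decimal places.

geometry: r = 60 mm, L = 231 mm, e = 16 mm
θ=5°: crank pin P = (r cos θ, r sin θ) = (59.771682, 5.229345)
θ=5°: h = r sin θ − e = 5.229345 − 16 = -10.770655
θ=5°: x = r cos θ + √(L² − h²) = 59.771682 + 230.748766 = 290.520448
θ=41°: crank pin P = (r cos θ, r sin θ) = (45.282575, 39.363542)
θ=41°: h = r sin θ − e = 39.363542 − 16 = 23.363542
θ=41°: x = r cos θ + √(L² − h²) = 45.282575 + 229.815458 = 275.098033

θ=5°: 290.5204
θ=41°: 275.0980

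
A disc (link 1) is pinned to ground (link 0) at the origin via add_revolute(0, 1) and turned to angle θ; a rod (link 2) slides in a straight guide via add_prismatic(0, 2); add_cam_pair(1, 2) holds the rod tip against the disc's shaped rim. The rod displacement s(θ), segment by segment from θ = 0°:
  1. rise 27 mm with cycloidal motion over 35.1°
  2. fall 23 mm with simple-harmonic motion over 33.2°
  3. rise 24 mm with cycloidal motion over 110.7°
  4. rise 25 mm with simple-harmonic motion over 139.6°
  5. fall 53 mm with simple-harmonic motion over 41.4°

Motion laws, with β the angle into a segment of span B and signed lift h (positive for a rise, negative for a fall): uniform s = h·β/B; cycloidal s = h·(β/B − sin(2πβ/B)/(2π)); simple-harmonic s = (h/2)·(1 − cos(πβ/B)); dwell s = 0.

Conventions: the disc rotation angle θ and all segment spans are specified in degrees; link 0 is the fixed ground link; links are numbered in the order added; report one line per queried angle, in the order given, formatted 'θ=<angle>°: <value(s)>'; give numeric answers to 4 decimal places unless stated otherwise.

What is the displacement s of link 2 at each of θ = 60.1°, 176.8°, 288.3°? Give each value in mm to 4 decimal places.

segment 1 (0° to 35.1°, cycloidal, h = 27) is passed completely: s = 0.0000 + (27) = 27.0000
θ = 60.1° falls in segment 2 (35.1° to 68.3°, simple-harmonic, h = -23): β = 60.1 − 35.1 = 25°, B = 33.2°; Δs = -23/2·(1 − cos(π·0.7530)) = -19.7083; s = 27.0000 − 19.7083 = 7.2917
segment 2 (35.1° to 68.3°, simple-harmonic, h = -23) is passed completely: s = 27.0000 + (-23) = 4.0000
θ = 176.8° falls in segment 3 (68.3° to 179°, cycloidal, h = 24): β = 176.8 − 68.3 = 108.5°, B = 110.7°; Δs = 24·(0.9801 − sin(2π·0.9801)/(2π)) = 23.9988; s = 4.0000 + 23.9988 = 27.9988
segment 3 (68.3° to 179°, cycloidal, h = 24) is passed completely: s = 4.0000 + (24) = 28.0000
θ = 288.3° falls in segment 4 (179° to 318.6°, simple-harmonic, h = 25): β = 288.3 − 179 = 109.3°, B = 139.6°; Δs = 25/2·(1 − cos(π·0.7830)) = 22.2049; s = 28.0000 + 22.2049 = 50.2049

θ=60.1°: 7.2917
θ=176.8°: 27.9988
θ=288.3°: 50.2049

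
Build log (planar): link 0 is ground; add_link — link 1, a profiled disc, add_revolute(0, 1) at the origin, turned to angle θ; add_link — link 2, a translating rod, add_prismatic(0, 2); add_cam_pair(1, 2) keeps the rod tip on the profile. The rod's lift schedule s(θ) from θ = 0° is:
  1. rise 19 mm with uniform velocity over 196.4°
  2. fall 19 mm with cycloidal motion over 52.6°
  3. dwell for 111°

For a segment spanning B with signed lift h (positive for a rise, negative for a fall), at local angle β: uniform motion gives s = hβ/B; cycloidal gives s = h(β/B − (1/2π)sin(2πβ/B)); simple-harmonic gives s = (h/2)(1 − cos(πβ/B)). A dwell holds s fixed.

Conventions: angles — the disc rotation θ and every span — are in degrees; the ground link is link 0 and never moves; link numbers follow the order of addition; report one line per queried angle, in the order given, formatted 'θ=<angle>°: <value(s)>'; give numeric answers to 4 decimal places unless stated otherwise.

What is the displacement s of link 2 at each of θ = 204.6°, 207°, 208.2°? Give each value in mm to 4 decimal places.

seg 1 [0°–196.4°] uniform, h=19: full span → s += 19 → s = 19.0000
seg 2 [196.4°–249°] cycloidal, h=-19: θ=204.6° here. β=8.2, B=52.6. -19·(0.1559 − sin(2π·0.1559)/(2π)) = -0.4514 → s = 18.5486
seg 2 [196.4°–249°] cycloidal, h=-19: θ=207° here. β=10.6, B=52.6. -19·(0.2015 − sin(2π·0.2015)/(2π)) = -0.9442 → s = 18.0558
seg 2 [196.4°–249°] cycloidal, h=-19: θ=208.2° here. β=11.8, B=52.6. -19·(0.2243 − sin(2π·0.2243)/(2π)) = -1.2776 → s = 17.7224

θ=204.6°: 18.5486
θ=207°: 18.0558
θ=208.2°: 17.7224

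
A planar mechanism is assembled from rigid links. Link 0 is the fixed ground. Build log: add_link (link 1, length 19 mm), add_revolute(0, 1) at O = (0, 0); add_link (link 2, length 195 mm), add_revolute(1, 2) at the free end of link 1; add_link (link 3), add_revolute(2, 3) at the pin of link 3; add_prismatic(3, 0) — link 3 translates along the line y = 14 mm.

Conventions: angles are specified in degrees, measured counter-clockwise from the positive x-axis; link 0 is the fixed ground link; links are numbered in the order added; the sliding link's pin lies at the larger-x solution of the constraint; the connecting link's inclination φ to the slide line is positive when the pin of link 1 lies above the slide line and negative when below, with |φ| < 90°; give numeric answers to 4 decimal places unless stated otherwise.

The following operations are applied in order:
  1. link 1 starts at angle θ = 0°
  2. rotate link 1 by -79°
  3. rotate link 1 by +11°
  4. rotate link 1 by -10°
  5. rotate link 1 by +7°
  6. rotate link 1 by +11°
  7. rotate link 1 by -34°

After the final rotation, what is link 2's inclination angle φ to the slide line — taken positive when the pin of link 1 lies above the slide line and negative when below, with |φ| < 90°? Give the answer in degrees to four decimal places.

geometry: r = 19 mm, L = 195 mm, e = 14 mm; θ starts at 0°
rotate link 1 by -79°: θ ← 0° -79° = -79°
rotate link 1 by +11°: θ ← -79° +11° = -68°
rotate link 1 by -10°: θ ← -68° -10° = -78°
rotate link 1 by +7°: θ ← -78° +7° = -71°
rotate link 1 by +11°: θ ← -71° +11° = -60°
rotate link 1 by -34°: θ ← -60° -34° = -94°
h = r sin θ − e = -18.953717 − 14 = -32.953717
sin φ = h / L = -32.953717 / 195 = -0.16899342
φ = arcsin(-0.16899342) = -9.729300°

-9.7293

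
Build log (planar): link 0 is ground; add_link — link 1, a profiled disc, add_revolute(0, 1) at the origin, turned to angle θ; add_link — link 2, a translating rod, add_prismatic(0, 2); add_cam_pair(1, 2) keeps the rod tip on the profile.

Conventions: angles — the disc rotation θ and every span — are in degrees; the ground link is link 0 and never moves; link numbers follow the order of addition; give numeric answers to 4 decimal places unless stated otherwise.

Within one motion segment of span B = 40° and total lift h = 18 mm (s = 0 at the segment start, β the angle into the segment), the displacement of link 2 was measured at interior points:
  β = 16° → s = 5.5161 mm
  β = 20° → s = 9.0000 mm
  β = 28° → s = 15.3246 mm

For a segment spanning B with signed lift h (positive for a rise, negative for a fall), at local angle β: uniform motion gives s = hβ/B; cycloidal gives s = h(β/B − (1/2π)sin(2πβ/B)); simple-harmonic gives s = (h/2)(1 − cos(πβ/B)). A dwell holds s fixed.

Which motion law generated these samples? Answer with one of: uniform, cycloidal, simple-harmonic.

candidates at β/B = r: uniform s = h·r (linear in β); cycloidal s = h·(r − sin(2πr)/(2π)); simple-harmonic s = (h/2)(1 − cos(πr))
β=16°: printed 5.5161 | uniform 7.2000, cycloidal 5.5161, simple-harmonic 6.2188
β=20°: printed 9.0000 | uniform 9.0000, cycloidal 9.0000, simple-harmonic 9.0000
β=28°: printed 15.3246 | uniform 12.6000, cycloidal 15.3246, simple-harmonic 14.2901
only one law matches every sample → cycloidal

cycloidal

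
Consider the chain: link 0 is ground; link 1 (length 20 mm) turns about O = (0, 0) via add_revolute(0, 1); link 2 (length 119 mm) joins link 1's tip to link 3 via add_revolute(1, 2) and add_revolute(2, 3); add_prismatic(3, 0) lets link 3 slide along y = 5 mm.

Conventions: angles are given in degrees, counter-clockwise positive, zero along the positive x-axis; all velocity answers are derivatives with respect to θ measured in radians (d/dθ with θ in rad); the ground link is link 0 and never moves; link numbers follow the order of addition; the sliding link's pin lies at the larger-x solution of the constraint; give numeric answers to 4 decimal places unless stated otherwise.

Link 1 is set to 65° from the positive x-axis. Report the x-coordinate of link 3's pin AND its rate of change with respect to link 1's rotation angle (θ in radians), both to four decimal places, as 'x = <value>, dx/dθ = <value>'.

geometry: r = 20 mm, L = 119 mm, e = 5 mm
crank pin P = (r cos θ, r sin θ) = (8.452365, 18.126156)
h = r sin θ − e = 18.126156 − 5 = 13.126156
x = r cos θ + √(L² − h²) = 8.452365 + 118.273852 = 126.726217
dx/dθ = −r sin θ − h·r cos θ/√(L² − h²) (θ in radians; h = 13.126156) = -19.064208

x = 126.7262, dx/dθ = -19.0642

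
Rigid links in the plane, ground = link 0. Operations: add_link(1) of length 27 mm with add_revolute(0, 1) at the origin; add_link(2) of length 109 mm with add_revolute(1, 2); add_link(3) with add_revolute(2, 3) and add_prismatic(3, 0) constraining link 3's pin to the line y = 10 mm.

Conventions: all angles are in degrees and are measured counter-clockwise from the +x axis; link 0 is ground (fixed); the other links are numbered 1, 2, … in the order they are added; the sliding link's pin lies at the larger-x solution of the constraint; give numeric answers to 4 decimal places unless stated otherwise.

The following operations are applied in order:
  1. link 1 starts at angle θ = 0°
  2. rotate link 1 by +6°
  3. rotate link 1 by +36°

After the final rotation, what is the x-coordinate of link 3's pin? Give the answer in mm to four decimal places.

geometry: r = 27 mm, L = 109 mm, e = 10 mm; θ starts at 0°
rotate link 1 by +6°: θ ← 0° +6° = 6°
rotate link 1 by +36°: θ ← 6° +36° = 42°
crank pin P = (r cos θ, r sin θ) = (20.064910, 18.066526)
h = r sin θ − e = 18.066526 − 10 = 8.066526
x = r cos θ + √(L² − h²) = 20.064910 + 108.701109 = 128.766020

128.7660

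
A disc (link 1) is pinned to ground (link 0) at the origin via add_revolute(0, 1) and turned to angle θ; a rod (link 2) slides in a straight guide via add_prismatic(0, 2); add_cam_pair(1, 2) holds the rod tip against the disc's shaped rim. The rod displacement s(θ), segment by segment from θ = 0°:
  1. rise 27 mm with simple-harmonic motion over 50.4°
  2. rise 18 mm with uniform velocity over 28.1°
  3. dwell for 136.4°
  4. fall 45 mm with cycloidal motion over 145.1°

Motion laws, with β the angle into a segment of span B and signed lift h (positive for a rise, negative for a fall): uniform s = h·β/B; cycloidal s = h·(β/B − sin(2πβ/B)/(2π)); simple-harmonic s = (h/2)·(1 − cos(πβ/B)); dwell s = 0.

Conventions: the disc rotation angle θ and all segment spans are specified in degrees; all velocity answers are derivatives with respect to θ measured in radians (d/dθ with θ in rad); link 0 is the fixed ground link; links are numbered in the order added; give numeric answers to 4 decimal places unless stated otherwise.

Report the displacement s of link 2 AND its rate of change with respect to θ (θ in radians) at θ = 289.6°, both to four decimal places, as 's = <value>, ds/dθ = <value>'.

segment 1 (0° to 50.4°, simple-harmonic, h = 27) is passed completely: s = 0.0000 + (27) = 27.0000
segment 2 (50.4° to 78.5°, uniform, h = 18) is passed completely: s = 27.0000 + (18) = 45.0000
segment 3 (78.5° to 214.9°, dwell): s unchanged at 45.0000
θ = 289.6° falls in segment 4 (214.9° to 360°, cycloidal, h = -45): β = 289.6 − 214.9 = 74.7°, B = 145.1°; Δs = -45·(0.5148 − sin(2π·0.5148)/(2π)) = -23.8326; s = 45.0000 − 23.8326 = 21.1674
velocity in seg [214.9°–360°] (cycloidal), θ in radians: β = 74.7° = 1.3038 rad, B = 145.1° = 2.5325 rad; ds/dθ = (h/B)(1 − cos(2πβ/B)) = ((-45)/2.5325)(1 − cos(2π·0.5148)) = -35.461435 mm/rad

s = 21.1674, ds/dθ = -35.4614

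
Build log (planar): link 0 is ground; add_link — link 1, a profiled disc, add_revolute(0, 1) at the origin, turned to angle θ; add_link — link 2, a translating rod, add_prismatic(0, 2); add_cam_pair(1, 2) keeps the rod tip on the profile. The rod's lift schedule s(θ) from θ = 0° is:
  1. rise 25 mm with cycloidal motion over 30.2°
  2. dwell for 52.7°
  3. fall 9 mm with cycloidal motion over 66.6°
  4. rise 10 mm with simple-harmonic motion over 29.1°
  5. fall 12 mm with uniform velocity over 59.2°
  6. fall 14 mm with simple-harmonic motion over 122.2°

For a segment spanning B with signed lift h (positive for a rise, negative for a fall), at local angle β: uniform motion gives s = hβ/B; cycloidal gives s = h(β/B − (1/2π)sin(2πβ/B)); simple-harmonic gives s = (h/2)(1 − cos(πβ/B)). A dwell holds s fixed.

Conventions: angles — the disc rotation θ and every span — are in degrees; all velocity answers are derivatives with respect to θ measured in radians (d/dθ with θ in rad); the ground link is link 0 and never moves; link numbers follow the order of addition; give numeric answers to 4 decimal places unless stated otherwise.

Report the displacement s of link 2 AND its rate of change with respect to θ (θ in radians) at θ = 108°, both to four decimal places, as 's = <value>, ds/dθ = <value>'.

seg 1 [0°–30.2°] cycloidal, h=25: full span → s += 25 → s = 25.0000
seg 2 [30.2°–82.9°] dwell: s stays 25.0000
seg 3 [82.9°–149.5°] cycloidal, h=-9: θ=108° here. β=25.1, B=66.6. -9·(0.3769 − sin(2π·0.3769)/(2π)) = -2.3911 → s = 22.6089
velocity in seg [82.9°–149.5°] (cycloidal), θ in radians: β = 25.1° = 0.4381 rad, B = 66.6° = 1.1624 rad; ds/dθ = (h/B)(1 − cos(2πβ/B)) = ((-9)/1.1624)(1 − cos(2π·0.3769)) = -13.281751 mm/rad

s = 22.6089, ds/dθ = -13.2818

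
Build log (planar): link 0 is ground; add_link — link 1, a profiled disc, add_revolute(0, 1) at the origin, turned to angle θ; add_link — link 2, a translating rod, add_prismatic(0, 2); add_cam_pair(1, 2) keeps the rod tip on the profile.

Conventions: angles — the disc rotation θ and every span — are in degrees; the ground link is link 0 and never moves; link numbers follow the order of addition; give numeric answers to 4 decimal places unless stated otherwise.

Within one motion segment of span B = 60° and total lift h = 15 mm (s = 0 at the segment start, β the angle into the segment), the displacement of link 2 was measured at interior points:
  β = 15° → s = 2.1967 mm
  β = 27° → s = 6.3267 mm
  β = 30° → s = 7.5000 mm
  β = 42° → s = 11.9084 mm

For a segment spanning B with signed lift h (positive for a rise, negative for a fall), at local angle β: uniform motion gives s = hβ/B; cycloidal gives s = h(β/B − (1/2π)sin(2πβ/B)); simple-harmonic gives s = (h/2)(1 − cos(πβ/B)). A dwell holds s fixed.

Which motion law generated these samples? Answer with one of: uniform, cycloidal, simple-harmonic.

candidates at β/B = r: uniform s = h·r (linear in β); cycloidal s = h·(r − sin(2πr)/(2π)); simple-harmonic s = (h/2)(1 − cos(πr))
β=15°: printed 2.1967 | uniform 3.7500, cycloidal 1.3627, simple-harmonic 2.1967
β=27°: printed 6.3267 | uniform 6.7500, cycloidal 6.0123, simple-harmonic 6.3267
β=30°: printed 7.5000 | uniform 7.5000, cycloidal 7.5000, simple-harmonic 7.5000
β=42°: printed 11.9084 | uniform 10.5000, cycloidal 12.7705, simple-harmonic 11.9084
only one law matches every sample → simple-harmonic

simple-harmonic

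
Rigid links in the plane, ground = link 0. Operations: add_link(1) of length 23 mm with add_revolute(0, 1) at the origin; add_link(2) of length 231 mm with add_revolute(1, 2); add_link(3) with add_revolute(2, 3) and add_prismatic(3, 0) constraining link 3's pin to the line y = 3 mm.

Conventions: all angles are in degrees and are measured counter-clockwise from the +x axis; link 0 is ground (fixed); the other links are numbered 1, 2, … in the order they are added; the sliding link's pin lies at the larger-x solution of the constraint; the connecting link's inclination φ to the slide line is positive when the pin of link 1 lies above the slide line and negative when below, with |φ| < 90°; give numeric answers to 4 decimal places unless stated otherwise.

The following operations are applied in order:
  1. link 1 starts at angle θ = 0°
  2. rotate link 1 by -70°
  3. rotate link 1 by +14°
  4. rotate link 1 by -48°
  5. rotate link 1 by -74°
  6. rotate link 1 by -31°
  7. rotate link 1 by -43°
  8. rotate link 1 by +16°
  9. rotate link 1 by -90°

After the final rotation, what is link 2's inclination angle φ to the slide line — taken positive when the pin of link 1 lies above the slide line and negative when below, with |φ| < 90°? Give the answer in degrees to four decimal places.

geometry: r = 23 mm, L = 231 mm, e = 3 mm; θ starts at 0°
rotate link 1 by -70°: θ ← 0° -70° = -70°
rotate link 1 by +14°: θ ← -70° +14° = -56°
rotate link 1 by -48°: θ ← -56° -48° = -104°
rotate link 1 by -74°: θ ← -104° -74° = -178°
rotate link 1 by -31°: θ ← -178° -31° = -209°
rotate link 1 by -43°: θ ← -209° -43° = -252°
rotate link 1 by +16°: θ ← -252° +16° = -236°
rotate link 1 by -90°: θ ← -236° -90° = -326°
h = r sin θ − e = 12.861437 − 3 = 9.861437
sin φ = h / L = 9.861437 / 231 = 0.04269020
φ = arcsin(0.04269020) = 2.446712°

2.4467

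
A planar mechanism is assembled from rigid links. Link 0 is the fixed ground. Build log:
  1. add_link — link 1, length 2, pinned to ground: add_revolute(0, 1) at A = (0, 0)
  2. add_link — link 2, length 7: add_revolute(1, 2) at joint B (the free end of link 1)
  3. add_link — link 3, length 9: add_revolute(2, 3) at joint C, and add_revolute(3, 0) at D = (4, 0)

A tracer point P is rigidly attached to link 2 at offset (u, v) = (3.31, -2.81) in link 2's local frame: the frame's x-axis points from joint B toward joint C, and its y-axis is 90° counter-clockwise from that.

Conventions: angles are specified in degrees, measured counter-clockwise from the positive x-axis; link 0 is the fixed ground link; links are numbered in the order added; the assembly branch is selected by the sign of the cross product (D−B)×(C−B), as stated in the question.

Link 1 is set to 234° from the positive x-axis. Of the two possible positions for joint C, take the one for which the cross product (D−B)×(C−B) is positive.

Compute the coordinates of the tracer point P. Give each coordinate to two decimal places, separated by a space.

A=(0,0), D=(4.00,0)
B = A + 2.00·(cos234°, sin234°) = (-1.1756, -1.6180)
|BD| = 5.4226
circle(B,7.00) ∩ circle(D,9.00): a=-0.2393, h=6.9959
  candidates: C₊=(-3.4915,4.9878) cross=37.936; C₋=(0.6835,-8.3667) cross=-37.936
  branch + wants cross > 0 → take C=(-3.4915,4.9878) (cross=37.936)
ex = (C−B)/|BC| = (-0.3308,0.9437); ey = (-0.9437,-0.3308)
P = B + 3.31·ex + -2.81·ey = (0.3811,2.4352)

0.38 2.44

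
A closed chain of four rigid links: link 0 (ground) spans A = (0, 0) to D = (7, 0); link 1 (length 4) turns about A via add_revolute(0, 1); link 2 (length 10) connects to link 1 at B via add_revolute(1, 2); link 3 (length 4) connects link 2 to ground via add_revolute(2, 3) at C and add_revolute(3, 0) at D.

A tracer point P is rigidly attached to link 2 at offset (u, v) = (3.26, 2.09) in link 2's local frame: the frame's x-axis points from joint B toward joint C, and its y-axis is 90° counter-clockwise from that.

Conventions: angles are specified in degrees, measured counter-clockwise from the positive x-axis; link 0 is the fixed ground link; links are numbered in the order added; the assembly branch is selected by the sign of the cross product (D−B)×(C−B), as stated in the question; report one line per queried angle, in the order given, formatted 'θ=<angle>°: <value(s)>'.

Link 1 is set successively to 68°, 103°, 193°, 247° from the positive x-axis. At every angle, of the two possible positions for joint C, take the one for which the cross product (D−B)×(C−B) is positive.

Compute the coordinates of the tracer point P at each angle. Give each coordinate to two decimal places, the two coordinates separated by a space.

A=(0,0), D=(7.00,0)
θ=68°: B = A + 4.00·(cos68°, sin68°) = (1.4984, 3.7087)
θ=68°: |BD| = 6.6349
θ=68°: circle(B,10.00) ∩ circle(D,4.00): a=9.6476, h=2.6313
θ=68°:   candidates: C₊=(10.9689,0.4978) cross=17.458; C₋=(8.0273,-3.8658) cross=-17.458
θ=68°:   branch + wants cross > 0 → take C=(10.9689,0.4978) (cross=17.458)
θ=68°: ex = (C−B)/|BC| = (0.9470,-0.3211); ey = (0.3211,0.9470)
θ=68°: P = B + 3.26·ex + 2.09·ey = (5.2569,4.6413)
θ=103°: B = A + 4.00·(cos103°, sin103°) = (-0.8998, 3.8975)
θ=103°: |BD| = 8.8089
θ=103°: circle(B,10.00) ∩ circle(D,4.00): a=9.1724, h=3.9835
θ=103°:   candidates: C₊=(9.0884,3.4115) cross=35.090; C₋=(5.5635,-3.7331) cross=-35.090
θ=103°:   branch + wants cross > 0 → take C=(9.0884,3.4115) (cross=35.090)
θ=103°: ex = (C−B)/|BC| = (0.9988,-0.0486); ey = (0.0486,0.9988)
θ=103°: P = B + 3.26·ex + 2.09·ey = (2.4579,5.8266)
θ=193°: B = A + 4.00·(cos193°, sin193°) = (-3.8975, -0.8998)
θ=193°: |BD| = 10.9346
θ=193°: circle(B,10.00) ∩ circle(D,4.00): a=9.3083, h=3.6545
θ=193°:   candidates: C₊=(5.0785,3.5083) cross=39.960; C₋=(5.6800,-3.7759) cross=-39.960
θ=193°:   branch + wants cross > 0 → take C=(5.0785,3.5083) (cross=39.960)
θ=193°: ex = (C−B)/|BC| = (0.8976,0.4408); ey = (-0.4408,0.8976)
θ=193°: P = B + 3.26·ex + 2.09·ey = (-1.8926,2.4132)
θ=247°: B = A + 4.00·(cos247°, sin247°) = (-1.5629, -3.6820)
θ=247°: |BD| = 9.3210
θ=247°: circle(B,10.00) ∩ circle(D,4.00): a=9.1665, h=3.9970
θ=247°:   candidates: C₊=(5.2791,3.6109) cross=37.256; C₋=(8.4369,-3.7330) cross=-37.256
θ=247°:   branch + wants cross > 0 → take C=(5.2791,3.6109) (cross=37.256)
θ=247°: ex = (C−B)/|BC| = (0.6842,0.7293); ey = (-0.7293,0.6842)
θ=247°: P = B + 3.26·ex + 2.09·ey = (-0.8566,0.1255)

θ=68°: 5.26 4.64
θ=103°: 2.46 5.83
θ=193°: -1.89 2.41
θ=247°: -0.86 0.13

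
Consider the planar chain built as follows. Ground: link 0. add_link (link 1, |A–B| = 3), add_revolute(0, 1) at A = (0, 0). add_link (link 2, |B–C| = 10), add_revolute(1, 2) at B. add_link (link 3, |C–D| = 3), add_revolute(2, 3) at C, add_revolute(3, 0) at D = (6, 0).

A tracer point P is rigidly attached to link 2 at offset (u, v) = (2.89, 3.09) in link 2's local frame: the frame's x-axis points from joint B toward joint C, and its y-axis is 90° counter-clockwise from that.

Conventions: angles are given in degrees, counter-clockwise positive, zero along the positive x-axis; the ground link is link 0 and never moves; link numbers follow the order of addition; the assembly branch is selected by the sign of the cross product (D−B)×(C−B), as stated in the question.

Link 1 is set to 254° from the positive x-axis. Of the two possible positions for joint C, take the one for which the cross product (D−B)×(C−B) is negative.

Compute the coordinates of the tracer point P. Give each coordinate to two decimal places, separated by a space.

A=(0,0), D=(6.00,0)
B = A + 3.00·(cos254°, sin254°) = (-0.8269, -2.8838)
|BD| = 7.4110
circle(B,10.00) ∩ circle(D,3.00): a=9.8450, h=1.7537
  candidates: C₊=(7.5598,2.5626) cross=12.997; C₋=(8.9246,-0.6684) cross=-12.997
  branch - wants cross < 0 → take C=(8.9246,-0.6684) (cross=-12.997)
ex = (C−B)/|BC| = (0.9752,0.2215); ey = (-0.2215,0.9752)
P = B + 2.89·ex + 3.09·ey = (1.3067,0.7697)

1.31 0.77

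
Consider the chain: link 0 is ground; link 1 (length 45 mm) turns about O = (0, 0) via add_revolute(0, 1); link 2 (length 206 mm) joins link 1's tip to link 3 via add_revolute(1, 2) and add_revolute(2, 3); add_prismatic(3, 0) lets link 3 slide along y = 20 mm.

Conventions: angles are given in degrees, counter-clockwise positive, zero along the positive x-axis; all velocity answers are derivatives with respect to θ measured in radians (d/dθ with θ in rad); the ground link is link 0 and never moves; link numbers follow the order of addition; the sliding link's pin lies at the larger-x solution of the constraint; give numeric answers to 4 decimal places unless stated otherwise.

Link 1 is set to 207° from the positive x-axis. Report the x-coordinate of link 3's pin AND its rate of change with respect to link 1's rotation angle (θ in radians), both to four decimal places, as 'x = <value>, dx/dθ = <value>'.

geometry: r = 45 mm, L = 206 mm, e = 20 mm
crank pin P = (r cos θ, r sin θ) = (-40.095294, -20.429572)
h = r sin θ − e = -20.429572 − 20 = -40.429572
x = r cos θ + √(L² − h²) = -40.095294 + 201.993687 = 161.898394
dx/dθ = −r sin θ − h·r cos θ/√(L² − h²) (θ in radians; h = -40.429572) = 12.404393

x = 161.8984, dx/dθ = 12.4044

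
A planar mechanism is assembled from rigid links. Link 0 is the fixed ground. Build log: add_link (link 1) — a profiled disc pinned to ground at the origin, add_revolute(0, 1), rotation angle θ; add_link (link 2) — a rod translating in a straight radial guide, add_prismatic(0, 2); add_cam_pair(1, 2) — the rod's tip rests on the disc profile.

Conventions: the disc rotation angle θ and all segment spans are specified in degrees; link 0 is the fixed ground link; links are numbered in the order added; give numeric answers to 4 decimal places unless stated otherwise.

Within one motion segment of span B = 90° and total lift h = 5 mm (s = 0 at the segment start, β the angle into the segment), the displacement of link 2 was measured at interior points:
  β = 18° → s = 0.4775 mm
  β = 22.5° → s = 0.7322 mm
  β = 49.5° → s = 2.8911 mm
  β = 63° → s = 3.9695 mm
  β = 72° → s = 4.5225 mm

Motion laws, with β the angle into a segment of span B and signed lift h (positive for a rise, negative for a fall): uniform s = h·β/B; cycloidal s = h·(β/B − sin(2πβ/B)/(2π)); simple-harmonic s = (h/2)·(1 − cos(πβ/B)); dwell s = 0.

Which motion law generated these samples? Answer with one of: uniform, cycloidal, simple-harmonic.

candidates at β/B = r: uniform s = h·r (linear in β); cycloidal s = h·(r − sin(2πr)/(2π)); simple-harmonic s = (h/2)(1 − cos(πr))
β=18°: printed 0.4775 | uniform 1.0000, cycloidal 0.2432, simple-harmonic 0.4775
β=22.5°: printed 0.7322 | uniform 1.2500, cycloidal 0.4542, simple-harmonic 0.7322
β=49.5°: printed 2.8911 | uniform 2.7500, cycloidal 2.9959, simple-harmonic 2.8911
β=63°: printed 3.9695 | uniform 3.5000, cycloidal 4.2568, simple-harmonic 3.9695
β=72°: printed 4.5225 | uniform 4.0000, cycloidal 4.7568, simple-harmonic 4.5225
only one law matches every sample → simple-harmonic

simple-harmonic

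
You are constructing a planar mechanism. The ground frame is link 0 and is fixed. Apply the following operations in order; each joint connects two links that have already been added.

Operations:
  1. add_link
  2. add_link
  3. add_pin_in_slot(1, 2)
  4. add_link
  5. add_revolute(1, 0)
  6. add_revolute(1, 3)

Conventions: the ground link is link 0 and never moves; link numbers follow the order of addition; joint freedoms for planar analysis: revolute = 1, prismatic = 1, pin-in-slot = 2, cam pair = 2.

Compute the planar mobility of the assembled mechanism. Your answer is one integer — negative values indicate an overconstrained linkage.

(L,J1,J2)=(1,0,0); link0 fixed
link1: (2,0,0)
link2: (3,0,0)
PS 1-2 [J2]: (3,0,1)
link3: (4,0,1)
R 1-0 [J1]: (4,1,1)
R 1-3 [J1]: (4,2,1)
Grübler: 3·3 − 2·2 − 1 = 4

M = 4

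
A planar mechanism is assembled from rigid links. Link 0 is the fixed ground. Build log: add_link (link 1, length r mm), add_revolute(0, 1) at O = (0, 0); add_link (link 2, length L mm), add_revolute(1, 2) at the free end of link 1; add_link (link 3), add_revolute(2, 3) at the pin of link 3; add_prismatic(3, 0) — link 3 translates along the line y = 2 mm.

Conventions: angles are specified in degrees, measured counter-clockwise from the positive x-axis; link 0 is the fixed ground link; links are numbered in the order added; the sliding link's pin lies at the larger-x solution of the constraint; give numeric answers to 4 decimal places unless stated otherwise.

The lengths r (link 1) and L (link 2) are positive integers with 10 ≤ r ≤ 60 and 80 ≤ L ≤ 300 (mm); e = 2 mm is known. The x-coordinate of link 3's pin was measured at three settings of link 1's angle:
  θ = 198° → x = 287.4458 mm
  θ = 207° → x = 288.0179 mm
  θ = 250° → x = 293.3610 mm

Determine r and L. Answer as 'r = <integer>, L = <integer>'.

constraint per measurement: (x − r cos θ)² + (r sin θ − e)² = L²
subtracting the θ₁ and θ₂ equations cancels the r² and L² terms:
r = (x₁² − x₂²) / (2[(x₁cos θ₁ + e sin θ₁) − (x₂cos θ₂ + e sin θ₂)]) = 9.9998 → r = 10
L² = (x₁ − r cos θ₁)² + (r sin θ₁ − e)² = 88208.9926 → L = 297.0000 → L = 297
check at θ₃=250°: x = 293.3610 (printed 293.3610) ✓

r = 10, L = 297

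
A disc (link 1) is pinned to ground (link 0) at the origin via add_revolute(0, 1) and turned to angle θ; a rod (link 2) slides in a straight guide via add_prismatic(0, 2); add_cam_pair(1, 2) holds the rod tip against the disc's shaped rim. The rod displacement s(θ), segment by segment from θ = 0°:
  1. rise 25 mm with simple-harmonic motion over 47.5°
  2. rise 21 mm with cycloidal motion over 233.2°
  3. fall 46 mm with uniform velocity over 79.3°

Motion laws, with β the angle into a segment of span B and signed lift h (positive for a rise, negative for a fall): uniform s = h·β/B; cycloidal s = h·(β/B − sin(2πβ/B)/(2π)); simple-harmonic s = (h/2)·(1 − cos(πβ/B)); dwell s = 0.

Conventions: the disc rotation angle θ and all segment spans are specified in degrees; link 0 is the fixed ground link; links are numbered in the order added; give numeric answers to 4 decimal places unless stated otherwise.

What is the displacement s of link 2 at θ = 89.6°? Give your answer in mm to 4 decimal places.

segment 1 (0° to 47.5°, simple-harmonic, h = 25) is passed completely: s = 0.0000 + (25) = 25.0000
θ = 89.6° falls in segment 2 (47.5° to 280.7°, cycloidal, h = 21): β = 89.6 − 47.5 = 42.1°, B = 233.2°; Δs = 21·(0.1805 − sin(2π·0.1805)/(2π)) = 0.7623; s = 25.0000 + 0.7623 = 25.7623

25.7623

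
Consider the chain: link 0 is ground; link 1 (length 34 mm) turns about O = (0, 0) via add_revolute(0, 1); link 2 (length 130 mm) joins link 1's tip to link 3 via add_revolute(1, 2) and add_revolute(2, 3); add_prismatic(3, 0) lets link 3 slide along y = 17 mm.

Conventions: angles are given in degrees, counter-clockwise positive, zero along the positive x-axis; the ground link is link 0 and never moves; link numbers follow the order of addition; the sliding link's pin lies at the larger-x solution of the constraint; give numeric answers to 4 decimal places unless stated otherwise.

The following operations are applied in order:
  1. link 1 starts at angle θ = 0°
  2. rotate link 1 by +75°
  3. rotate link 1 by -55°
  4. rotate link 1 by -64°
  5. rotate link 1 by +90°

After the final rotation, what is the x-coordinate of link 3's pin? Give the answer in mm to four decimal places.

geometry: r = 34 mm, L = 130 mm, e = 17 mm; θ starts at 0°
rotate link 1 by +75°: θ ← 0° +75° = 75°
rotate link 1 by -55°: θ ← 75° -55° = 20°
rotate link 1 by -64°: θ ← 20° -64° = -44°
rotate link 1 by +90°: θ ← -44° +90° = 46°
crank pin P = (r cos θ, r sin θ) = (23.618385, 24.457553)
h = r sin θ − e = 24.457553 − 17 = 7.457553
x = r cos θ + √(L² − h²) = 23.618385 + 129.785919 = 153.404304

153.4043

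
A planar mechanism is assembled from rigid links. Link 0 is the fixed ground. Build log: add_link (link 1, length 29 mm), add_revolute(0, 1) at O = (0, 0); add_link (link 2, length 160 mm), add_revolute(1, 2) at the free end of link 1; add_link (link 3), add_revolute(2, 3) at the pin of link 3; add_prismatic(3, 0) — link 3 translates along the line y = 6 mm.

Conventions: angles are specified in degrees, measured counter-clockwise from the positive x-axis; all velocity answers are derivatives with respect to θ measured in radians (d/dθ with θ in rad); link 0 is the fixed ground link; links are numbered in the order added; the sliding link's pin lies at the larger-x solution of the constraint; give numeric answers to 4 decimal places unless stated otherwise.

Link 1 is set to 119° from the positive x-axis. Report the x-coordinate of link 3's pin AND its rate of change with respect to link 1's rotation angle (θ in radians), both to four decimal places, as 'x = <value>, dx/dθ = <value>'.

geometry: r = 29 mm, L = 160 mm, e = 6 mm
crank pin P = (r cos θ, r sin θ) = (-14.059479, 25.363972)
h = r sin θ − e = 25.363972 − 6 = 19.363972
x = r cos θ + √(L² − h²) = -14.059479 + 158.823917 = 144.764438
dx/dθ = −r sin θ − h·r cos θ/√(L² − h²) (θ in radians; h = 19.363972) = -23.649826

x = 144.7644, dx/dθ = -23.6498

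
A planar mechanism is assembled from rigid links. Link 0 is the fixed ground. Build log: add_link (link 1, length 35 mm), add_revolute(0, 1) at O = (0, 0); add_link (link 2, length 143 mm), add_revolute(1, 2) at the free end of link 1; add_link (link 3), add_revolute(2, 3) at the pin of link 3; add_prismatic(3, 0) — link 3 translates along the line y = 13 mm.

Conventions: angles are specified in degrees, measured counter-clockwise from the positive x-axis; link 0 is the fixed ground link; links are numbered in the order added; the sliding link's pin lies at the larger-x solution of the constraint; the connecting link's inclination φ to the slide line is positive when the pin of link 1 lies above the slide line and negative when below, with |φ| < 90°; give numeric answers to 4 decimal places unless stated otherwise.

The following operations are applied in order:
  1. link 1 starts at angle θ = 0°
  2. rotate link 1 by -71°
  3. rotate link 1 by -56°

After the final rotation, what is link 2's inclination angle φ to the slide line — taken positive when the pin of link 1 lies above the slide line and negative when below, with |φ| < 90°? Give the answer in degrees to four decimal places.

geometry: r = 35 mm, L = 143 mm, e = 13 mm; θ starts at 0°
rotate link 1 by -71°: θ ← 0° -71° = -71°
rotate link 1 by -56°: θ ← -71° -56° = -127°
h = r sin θ − e = -27.952243 − 13 = -40.952243
sin φ = h / L = -40.952243 / 143 = -0.28637932
φ = arcsin(-0.28637932) = -16.641315°

-16.6413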